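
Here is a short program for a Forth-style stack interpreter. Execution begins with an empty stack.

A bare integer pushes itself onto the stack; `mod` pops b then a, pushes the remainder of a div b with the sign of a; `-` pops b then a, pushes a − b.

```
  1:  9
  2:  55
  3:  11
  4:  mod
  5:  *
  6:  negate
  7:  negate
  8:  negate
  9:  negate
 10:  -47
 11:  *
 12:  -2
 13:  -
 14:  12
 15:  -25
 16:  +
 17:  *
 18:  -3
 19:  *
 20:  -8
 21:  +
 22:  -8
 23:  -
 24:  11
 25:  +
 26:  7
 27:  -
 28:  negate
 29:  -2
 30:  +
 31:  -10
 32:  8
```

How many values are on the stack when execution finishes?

9      : [9]
55     : [9, 55]
11     : [9, 55, 11]
mod    : [9, 0]
*      : [0]
negate : [0]
negate : [0]
negate : [0]
negate : [0]
-47    : [0, -47]
*      : [0]
-2     : [0, -2]
-      : [2]
12     : [2, 12]
-25    : [2, 12, -25]
+      : [2, -13]
*      : [-26]
-3     : [-26, -3]
*      : [78]
-8     : [78, -8]
+      : [70]
-8     : [70, -8]
-      : [78]
11     : [78, 11]
+      : [89]
7      : [89, 7]
-      : [82]
negate : [-82]
-2     : [-82, -2]
+      : [-84]
-10    : [-84, -10]
8      : [-84, -10, 8]

3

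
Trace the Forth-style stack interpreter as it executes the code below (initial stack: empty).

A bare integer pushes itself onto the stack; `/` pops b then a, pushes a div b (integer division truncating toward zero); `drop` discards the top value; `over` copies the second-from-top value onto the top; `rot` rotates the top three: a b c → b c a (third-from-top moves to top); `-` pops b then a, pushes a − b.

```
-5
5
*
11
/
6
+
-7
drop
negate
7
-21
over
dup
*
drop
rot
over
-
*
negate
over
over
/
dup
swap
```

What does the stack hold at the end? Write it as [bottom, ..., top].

[7, 357, 0, 0]

-5     : -5
5      : -5 5
*      : -25
11     : -25 11
/      : -2
6      : -2 6
+      : 4
-7     : 4 -7
drop   : 4
negate : -4
7      : -4 7
-21    : -4 7 -21
over   : -4 7 -21 7
dup    : -4 7 -21 7 7
*      : -4 7 -21 49
drop   : -4 7 -21
rot    : 7 -21 -4
over   : 7 -21 -4 -21
-      : 7 -21 17
*      : 7 -357
negate : 7 357
over   : 7 357 7
over   : 7 357 7 357
/      : 7 357 0
dup    : 7 357 0 0
swap   : 7 357 0 0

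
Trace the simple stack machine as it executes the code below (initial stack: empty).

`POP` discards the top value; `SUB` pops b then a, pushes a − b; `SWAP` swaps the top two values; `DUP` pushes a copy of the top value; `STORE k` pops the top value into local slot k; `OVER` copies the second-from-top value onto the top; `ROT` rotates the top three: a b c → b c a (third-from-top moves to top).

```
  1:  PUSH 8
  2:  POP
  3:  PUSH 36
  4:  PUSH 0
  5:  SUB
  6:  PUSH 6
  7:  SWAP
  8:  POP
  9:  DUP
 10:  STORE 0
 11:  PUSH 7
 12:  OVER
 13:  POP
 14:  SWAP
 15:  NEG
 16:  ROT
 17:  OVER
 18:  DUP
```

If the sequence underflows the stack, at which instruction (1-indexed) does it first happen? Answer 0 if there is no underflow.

16

PUSH 8   8
POP      (empty)
PUSH 36  36
PUSH 0   36 0
SUB      36
PUSH 6   36 6
SWAP     6 36
POP      6
DUP      6 6
STORE 0  6
PUSH 7   6 7
OVER     6 7 6
POP      6 7
SWAP     7 6
NEG      7 -6
ROT  — needs 3 operands, stack has 2 → underflow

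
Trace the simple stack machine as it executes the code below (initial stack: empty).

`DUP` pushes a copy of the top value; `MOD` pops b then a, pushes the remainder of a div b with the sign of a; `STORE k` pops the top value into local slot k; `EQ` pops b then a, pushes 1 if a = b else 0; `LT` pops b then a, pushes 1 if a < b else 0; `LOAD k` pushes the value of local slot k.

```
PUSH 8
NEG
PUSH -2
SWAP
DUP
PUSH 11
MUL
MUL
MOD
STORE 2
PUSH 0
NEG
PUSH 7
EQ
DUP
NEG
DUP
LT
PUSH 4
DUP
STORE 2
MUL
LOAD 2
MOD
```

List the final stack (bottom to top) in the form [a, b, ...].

PUSH 8  -> 8
NEG     -> -8
PUSH -2 -> -8 -2
SWAP    -> -2 -8
DUP     -> -2 -8 -8
PUSH 11 -> -2 -8 -8 11
MUL     -> -2 -8 -88
MUL     -> -2 704
MOD     -> -2
STORE 2 -> (empty)
PUSH 0  -> 0
NEG     -> 0
PUSH 7  -> 0 7
EQ      -> 0
DUP     -> 0 0
NEG     -> 0 0
DUP     -> 0 0 0
LT      -> 0 0
PUSH 4  -> 0 0 4
DUP     -> 0 0 4 4
STORE 2 -> 0 0 4
MUL     -> 0 0
LOAD 2  -> 0 0 4
MOD     -> 0 0

[0, 0]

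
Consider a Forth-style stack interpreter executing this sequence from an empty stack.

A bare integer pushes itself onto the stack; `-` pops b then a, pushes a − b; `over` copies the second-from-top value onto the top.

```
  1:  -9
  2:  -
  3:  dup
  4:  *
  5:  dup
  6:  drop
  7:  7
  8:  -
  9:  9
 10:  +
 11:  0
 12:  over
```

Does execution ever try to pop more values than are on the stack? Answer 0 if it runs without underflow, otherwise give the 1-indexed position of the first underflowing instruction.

2

-9  -9
-  — needs 2 operands, stack has 1 → underflow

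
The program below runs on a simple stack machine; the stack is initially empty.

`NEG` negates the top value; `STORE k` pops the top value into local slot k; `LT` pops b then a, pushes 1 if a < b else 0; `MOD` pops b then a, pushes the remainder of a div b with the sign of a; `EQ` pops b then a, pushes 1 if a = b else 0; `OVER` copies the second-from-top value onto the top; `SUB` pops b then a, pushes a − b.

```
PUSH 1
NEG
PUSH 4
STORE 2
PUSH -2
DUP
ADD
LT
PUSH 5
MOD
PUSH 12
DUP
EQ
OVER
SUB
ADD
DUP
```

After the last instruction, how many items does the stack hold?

PUSH 1  : [1]
NEG     : [-1]
PUSH 4  : [-1, 4]
STORE 2 : [-1]
PUSH -2 : [-1, -2]
DUP     : [-1, -2, -2]
ADD     : [-1, -4]
LT      : [0]
PUSH 5  : [0, 5]
MOD     : [0]
PUSH 12 : [0, 12]
DUP     : [0, 12, 12]
EQ      : [0, 1]
OVER    : [0, 1, 0]
SUB     : [0, 1]
ADD     : [1]
DUP     : [1, 1]

2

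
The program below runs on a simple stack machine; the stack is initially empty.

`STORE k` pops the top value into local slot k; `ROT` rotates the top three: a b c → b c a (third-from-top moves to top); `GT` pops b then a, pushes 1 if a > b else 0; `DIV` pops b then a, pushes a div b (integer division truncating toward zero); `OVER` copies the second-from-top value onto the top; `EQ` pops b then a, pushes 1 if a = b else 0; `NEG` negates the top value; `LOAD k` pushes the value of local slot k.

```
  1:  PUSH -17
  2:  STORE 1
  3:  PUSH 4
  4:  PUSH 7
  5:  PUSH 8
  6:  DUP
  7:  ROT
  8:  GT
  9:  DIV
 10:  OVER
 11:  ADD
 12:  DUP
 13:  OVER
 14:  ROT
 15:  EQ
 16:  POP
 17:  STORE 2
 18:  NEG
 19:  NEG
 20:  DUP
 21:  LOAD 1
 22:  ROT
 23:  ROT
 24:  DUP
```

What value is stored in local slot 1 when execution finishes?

-17

PUSH -17 → -17
STORE 1  → (empty)
PUSH 4   → 4
PUSH 7   → 4 7
PUSH 8   → 4 7 8
DUP      → 4 7 8 8
ROT      → 4 8 8 7
GT       → 4 8 1
DIV      → 4 8
OVER     → 4 8 4
ADD      → 4 12
DUP      → 4 12 12
OVER     → 4 12 12 12
ROT      → 4 12 12 12
EQ       → 4 12 1
POP      → 4 12
STORE 2  → 4
NEG      → -4
NEG      → 4
DUP      → 4 4
LOAD 1   → 4 4 -17
ROT      → 4 -17 4
ROT      → -17 4 4
DUP      → -17 4 4 4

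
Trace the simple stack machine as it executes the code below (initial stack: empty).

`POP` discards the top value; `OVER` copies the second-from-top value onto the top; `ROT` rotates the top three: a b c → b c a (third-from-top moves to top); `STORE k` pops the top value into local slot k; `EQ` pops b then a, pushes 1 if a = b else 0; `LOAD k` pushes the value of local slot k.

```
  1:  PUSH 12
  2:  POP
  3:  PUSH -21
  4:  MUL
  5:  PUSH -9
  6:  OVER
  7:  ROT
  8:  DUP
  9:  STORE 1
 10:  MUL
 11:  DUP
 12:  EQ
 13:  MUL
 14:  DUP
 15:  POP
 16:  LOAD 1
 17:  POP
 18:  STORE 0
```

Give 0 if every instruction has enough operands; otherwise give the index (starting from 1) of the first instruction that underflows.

PUSH 12  : 12
POP      : (empty)
PUSH -21 : -21
MUL  — needs 2 operands, stack has 1 → underflow

4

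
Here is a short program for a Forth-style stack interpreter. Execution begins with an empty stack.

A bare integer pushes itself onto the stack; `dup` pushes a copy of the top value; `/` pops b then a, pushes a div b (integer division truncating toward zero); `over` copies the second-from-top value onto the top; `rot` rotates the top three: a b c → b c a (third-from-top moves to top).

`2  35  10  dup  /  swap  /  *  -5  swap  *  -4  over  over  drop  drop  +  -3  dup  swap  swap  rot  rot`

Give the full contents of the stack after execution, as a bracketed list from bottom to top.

[-3, -4, -3]

2     2
35    2 35
10    2 35 10
dup   2 35 10 10
/     2 35 1
swap  2 1 35
/     2 0
*     0
-5    0 -5
swap  -5 0
*     0
-4    0 -4
over  0 -4 0
over  0 -4 0 -4
drop  0 -4 0
drop  0 -4
+     -4
-3    -4 -3
dup   -4 -3 -3
swap  -4 -3 -3
swap  -4 -3 -3
rot   -3 -3 -4
rot   -3 -4 -3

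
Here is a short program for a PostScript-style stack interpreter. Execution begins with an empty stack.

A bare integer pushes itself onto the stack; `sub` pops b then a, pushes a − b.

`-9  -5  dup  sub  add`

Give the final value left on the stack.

-9  : -9
-5  : -9 -5
dup : -9 -5 -5
sub : -9 0
add : -9

-9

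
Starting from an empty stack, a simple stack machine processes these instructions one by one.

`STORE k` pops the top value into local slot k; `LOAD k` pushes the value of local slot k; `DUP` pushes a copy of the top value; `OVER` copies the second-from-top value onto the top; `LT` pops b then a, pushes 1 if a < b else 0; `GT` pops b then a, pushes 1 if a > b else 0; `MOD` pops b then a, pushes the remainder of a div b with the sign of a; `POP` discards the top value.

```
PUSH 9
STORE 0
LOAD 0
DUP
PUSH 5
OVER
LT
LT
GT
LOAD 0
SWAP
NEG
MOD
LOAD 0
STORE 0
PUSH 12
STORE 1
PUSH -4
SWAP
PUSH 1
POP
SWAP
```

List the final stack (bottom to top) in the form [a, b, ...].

[0, -4]

PUSH 9  → 9
STORE 0 → (empty)
LOAD 0  → 9
DUP     → 9 9
PUSH 5  → 9 9 5
OVER    → 9 9 5 9
LT      → 9 9 1
LT      → 9 0
GT      → 1
LOAD 0  → 1 9
SWAP    → 9 1
NEG     → 9 -1
MOD     → 0
LOAD 0  → 0 9
STORE 0 → 0
PUSH 12 → 0 12
STORE 1 → 0
PUSH -4 → 0 -4
SWAP    → -4 0
PUSH 1  → -4 0 1
POP     → -4 0
SWAP    → 0 -4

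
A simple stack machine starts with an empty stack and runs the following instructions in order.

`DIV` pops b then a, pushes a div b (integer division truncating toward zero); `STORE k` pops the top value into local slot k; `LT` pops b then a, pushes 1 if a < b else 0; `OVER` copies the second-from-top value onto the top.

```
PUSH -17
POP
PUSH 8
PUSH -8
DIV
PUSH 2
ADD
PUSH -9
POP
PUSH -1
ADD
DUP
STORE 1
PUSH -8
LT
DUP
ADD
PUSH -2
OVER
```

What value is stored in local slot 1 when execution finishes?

PUSH -17  -17
POP       (empty)
PUSH 8    8
PUSH -8   8 -8
DIV       -1
PUSH 2    -1 2
ADD       1
PUSH -9   1 -9
POP       1
PUSH -1   1 -1
ADD       0
DUP       0 0
STORE 1   0
PUSH -8   0 -8
LT        0
DUP       0 0
ADD       0
PUSH -2   0 -2
OVER      0 -2 0

0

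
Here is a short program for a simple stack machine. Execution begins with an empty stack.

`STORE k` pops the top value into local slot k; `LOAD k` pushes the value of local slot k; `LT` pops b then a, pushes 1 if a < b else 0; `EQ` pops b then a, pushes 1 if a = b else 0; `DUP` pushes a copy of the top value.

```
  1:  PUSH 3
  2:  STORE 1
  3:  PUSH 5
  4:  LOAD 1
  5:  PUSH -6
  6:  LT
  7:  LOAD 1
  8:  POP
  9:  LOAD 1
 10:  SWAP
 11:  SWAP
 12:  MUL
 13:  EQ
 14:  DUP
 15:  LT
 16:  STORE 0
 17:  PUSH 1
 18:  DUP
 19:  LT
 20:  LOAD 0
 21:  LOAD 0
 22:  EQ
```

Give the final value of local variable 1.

PUSH 3  : 3
STORE 1 : (empty)
PUSH 5  : 5
LOAD 1  : 5 3
PUSH -6 : 5 3 -6
LT      : 5 0
LOAD 1  : 5 0 3
POP     : 5 0
LOAD 1  : 5 0 3
SWAP    : 5 3 0
SWAP    : 5 0 3
MUL     : 5 0
EQ      : 0
DUP     : 0 0
LT      : 0
STORE 0 : (empty)
PUSH 1  : 1
DUP     : 1 1
LT      : 0
LOAD 0  : 0 0
LOAD 0  : 0 0 0
EQ      : 0 1

3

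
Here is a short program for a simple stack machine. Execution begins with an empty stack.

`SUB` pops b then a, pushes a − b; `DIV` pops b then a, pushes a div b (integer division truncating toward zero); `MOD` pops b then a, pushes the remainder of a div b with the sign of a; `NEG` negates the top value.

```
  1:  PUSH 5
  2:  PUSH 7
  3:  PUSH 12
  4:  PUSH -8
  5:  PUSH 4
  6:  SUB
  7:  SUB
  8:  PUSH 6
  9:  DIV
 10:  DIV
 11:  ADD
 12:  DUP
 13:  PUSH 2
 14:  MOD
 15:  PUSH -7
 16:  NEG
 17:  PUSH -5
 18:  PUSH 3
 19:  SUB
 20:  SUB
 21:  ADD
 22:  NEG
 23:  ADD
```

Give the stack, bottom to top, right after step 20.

[6, 0, 15]

PUSH 5  -> [5]
PUSH 7  -> [5, 7]
PUSH 12 -> [5, 7, 12]
PUSH -8 -> [5, 7, 12, -8]
PUSH 4  -> [5, 7, 12, -8, 4]
SUB     -> [5, 7, 12, -12]
SUB     -> [5, 7, 24]
PUSH 6  -> [5, 7, 24, 6]
DIV     -> [5, 7, 4]
DIV     -> [5, 1]
ADD     -> [6]
DUP     -> [6, 6]
PUSH 2  -> [6, 6, 2]
MOD     -> [6, 0]
PUSH -7 -> [6, 0, -7]
NEG     -> [6, 0, 7]
PUSH -5 -> [6, 0, 7, -5]
PUSH 3  -> [6, 0, 7, -5, 3]
SUB     -> [6, 0, 7, -8]
SUB     -> [6, 0, 15]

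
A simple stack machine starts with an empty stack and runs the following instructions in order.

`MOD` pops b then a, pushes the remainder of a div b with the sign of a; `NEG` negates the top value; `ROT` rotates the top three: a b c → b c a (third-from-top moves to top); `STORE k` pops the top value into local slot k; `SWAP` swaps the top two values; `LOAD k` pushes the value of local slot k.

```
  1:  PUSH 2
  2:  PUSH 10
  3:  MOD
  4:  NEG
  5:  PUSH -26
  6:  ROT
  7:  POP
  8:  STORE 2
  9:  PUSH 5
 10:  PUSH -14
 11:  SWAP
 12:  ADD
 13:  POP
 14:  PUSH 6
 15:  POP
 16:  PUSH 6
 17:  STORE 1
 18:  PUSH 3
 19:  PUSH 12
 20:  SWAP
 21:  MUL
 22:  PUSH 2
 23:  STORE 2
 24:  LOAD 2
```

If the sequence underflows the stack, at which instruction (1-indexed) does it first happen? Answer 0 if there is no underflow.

PUSH 2   -> 2
PUSH 10  -> 2 10
MOD      -> 2
NEG      -> -2
PUSH -26 -> -2 -26
ROT  — needs 3 operands, stack has 2 → underflow

6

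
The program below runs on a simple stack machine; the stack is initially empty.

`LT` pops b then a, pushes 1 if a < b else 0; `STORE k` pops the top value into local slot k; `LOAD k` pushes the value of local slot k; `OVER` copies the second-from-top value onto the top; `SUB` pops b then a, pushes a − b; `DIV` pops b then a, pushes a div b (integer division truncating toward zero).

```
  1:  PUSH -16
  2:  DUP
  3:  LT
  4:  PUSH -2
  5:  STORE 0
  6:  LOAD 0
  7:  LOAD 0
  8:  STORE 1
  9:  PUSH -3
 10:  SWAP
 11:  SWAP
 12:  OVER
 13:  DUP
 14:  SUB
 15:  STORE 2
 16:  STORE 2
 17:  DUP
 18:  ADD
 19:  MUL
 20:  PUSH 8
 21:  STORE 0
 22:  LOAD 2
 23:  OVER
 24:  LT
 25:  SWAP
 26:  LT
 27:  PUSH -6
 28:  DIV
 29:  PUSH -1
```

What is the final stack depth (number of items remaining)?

PUSH -16 : -16
DUP      : -16 -16
LT       : 0
PUSH -2  : 0 -2
STORE 0  : 0
LOAD 0   : 0 -2
LOAD 0   : 0 -2 -2
STORE 1  : 0 -2
PUSH -3  : 0 -2 -3
SWAP     : 0 -3 -2
SWAP     : 0 -2 -3
OVER     : 0 -2 -3 -2
DUP      : 0 -2 -3 -2 -2
SUB      : 0 -2 -3 0
STORE 2  : 0 -2 -3
STORE 2  : 0 -2
DUP      : 0 -2 -2
ADD      : 0 -4
MUL      : 0
PUSH 8   : 0 8
STORE 0  : 0
LOAD 2   : 0 -3
OVER     : 0 -3 0
LT       : 0 1
SWAP     : 1 0
LT       : 0
PUSH -6  : 0 -6
DIV      : 0
PUSH -1  : 0 -1

2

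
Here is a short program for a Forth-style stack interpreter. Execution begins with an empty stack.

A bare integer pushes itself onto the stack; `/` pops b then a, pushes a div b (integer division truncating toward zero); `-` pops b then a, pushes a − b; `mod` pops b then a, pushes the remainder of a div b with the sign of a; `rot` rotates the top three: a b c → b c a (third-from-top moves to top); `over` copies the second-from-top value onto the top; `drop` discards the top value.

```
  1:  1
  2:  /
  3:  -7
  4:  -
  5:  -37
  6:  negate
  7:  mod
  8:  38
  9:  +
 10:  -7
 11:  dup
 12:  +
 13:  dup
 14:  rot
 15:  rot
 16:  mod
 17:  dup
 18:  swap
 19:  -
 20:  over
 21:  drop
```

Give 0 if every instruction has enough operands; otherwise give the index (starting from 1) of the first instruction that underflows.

1 -> 1
/  — needs 2 operands, stack has 1 → underflow

2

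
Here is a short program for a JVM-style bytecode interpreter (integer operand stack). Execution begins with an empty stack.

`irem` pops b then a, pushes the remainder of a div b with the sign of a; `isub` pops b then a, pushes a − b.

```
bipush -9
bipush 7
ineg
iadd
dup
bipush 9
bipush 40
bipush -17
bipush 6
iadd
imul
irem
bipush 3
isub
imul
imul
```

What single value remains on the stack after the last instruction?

1536

bipush -9  → [-9]
bipush 7   → [-9, 7]
ineg       → [-9, -7]
iadd       → [-16]
dup        → [-16, -16]
bipush 9   → [-16, -16, 9]
bipush 40  → [-16, -16, 9, 40]
bipush -17 → [-16, -16, 9, 40, -17]
bipush 6   → [-16, -16, 9, 40, -17, 6]
iadd       → [-16, -16, 9, 40, -11]
imul       → [-16, -16, 9, -440]
irem       → [-16, -16, 9]
bipush 3   → [-16, -16, 9, 3]
isub       → [-16, -16, 6]
imul       → [-16, -96]
imul       → [1536]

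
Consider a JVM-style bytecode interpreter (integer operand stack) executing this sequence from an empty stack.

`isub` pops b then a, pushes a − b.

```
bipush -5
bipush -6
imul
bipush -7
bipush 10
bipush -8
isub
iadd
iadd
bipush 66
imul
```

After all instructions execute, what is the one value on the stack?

bipush -5  [-5]
bipush -6  [-5, -6]
imul       [30]
bipush -7  [30, -7]
bipush 10  [30, -7, 10]
bipush -8  [30, -7, 10, -8]
isub       [30, -7, 18]
iadd       [30, 11]
iadd       [41]
bipush 66  [41, 66]
imul       [2706]

2706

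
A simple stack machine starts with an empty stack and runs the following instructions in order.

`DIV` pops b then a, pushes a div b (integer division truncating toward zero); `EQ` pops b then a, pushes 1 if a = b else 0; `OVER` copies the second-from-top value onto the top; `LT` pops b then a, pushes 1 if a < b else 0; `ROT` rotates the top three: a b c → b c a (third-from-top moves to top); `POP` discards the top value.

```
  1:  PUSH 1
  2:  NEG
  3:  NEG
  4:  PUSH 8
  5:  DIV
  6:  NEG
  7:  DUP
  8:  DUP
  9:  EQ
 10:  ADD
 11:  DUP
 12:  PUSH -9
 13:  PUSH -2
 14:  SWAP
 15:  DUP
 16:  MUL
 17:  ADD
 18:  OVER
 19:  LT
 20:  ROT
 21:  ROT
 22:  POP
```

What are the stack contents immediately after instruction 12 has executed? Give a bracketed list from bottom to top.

[1, 1, -9]

PUSH 1  → [1]
NEG     → [-1]
NEG     → [1]
PUSH 8  → [1, 8]
DIV     → [0]
NEG     → [0]
DUP     → [0, 0]
DUP     → [0, 0, 0]
EQ      → [0, 1]
ADD     → [1]
DUP     → [1, 1]
PUSH -9 → [1, 1, -9]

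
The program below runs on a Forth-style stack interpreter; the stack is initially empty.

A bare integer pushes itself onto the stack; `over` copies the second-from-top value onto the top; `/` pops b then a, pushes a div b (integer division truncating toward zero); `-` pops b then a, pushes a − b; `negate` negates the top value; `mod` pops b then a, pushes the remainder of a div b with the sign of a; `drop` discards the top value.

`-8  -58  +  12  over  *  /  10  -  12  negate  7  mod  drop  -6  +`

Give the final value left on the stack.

-8     : [-8]
-58    : [-8, -58]
+      : [-66]
12     : [-66, 12]
over   : [-66, 12, -66]
*      : [-66, -792]
/      : [0]
10     : [0, 10]
-      : [-10]
12     : [-10, 12]
negate : [-10, -12]
7      : [-10, -12, 7]
mod    : [-10, -5]
drop   : [-10]
-6     : [-10, -6]
+      : [-16]

-16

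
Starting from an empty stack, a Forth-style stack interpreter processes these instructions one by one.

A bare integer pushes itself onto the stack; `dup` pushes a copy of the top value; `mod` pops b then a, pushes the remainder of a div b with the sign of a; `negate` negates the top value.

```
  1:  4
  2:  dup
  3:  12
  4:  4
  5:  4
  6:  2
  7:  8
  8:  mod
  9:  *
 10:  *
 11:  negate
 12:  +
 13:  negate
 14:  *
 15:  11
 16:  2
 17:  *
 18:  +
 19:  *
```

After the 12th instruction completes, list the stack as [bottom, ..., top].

[4, 4, -20]

4      → [4]
dup    → [4, 4]
12     → [4, 4, 12]
4      → [4, 4, 12, 4]
4      → [4, 4, 12, 4, 4]
2      → [4, 4, 12, 4, 4, 2]
8      → [4, 4, 12, 4, 4, 2, 8]
mod    → [4, 4, 12, 4, 4, 2]
*      → [4, 4, 12, 4, 8]
*      → [4, 4, 12, 32]
negate → [4, 4, 12, -32]
+      → [4, 4, -20]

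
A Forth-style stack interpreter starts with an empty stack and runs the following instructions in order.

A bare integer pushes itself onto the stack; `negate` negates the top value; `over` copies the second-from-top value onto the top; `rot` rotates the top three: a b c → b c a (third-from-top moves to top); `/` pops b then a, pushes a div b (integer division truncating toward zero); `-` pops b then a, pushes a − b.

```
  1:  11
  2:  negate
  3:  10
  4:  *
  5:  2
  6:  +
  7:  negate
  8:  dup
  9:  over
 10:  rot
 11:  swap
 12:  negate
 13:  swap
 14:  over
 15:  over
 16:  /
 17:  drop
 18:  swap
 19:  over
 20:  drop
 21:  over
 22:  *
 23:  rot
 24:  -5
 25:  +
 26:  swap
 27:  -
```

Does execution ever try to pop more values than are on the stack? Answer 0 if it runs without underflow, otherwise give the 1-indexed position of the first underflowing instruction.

0

11     → 11
negate → -11
10     → -11 10
*      → -110
2      → -110 2
+      → -108
negate → 108
dup    → 108 108
over   → 108 108 108
rot    → 108 108 108
swap   → 108 108 108
negate → 108 108 -108
swap   → 108 -108 108
over   → 108 -108 108 -108
over   → 108 -108 108 -108 108
/      → 108 -108 108 -1
drop   → 108 -108 108
swap   → 108 108 -108
over   → 108 108 -108 108
drop   → 108 108 -108
over   → 108 108 -108 108
*      → 108 108 -11664
rot    → 108 -11664 108
-5     → 108 -11664 108 -5
+      → 108 -11664 103
swap   → 108 103 -11664
-      → 108 11767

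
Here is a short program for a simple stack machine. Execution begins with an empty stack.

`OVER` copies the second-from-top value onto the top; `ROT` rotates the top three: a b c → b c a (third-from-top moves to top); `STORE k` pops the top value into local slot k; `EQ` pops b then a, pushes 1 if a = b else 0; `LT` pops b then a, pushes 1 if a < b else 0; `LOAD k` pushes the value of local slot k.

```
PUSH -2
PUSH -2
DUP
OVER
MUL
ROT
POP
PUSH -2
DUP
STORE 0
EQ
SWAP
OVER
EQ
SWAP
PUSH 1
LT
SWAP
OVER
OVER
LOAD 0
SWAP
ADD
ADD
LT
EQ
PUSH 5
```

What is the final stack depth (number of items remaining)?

2

PUSH -2 -> -2
PUSH -2 -> -2 -2
DUP     -> -2 -2 -2
OVER    -> -2 -2 -2 -2
MUL     -> -2 -2 4
ROT     -> -2 4 -2
POP     -> -2 4
PUSH -2 -> -2 4 -2
DUP     -> -2 4 -2 -2
STORE 0 -> -2 4 -2
EQ      -> -2 0
SWAP    -> 0 -2
OVER    -> 0 -2 0
EQ      -> 0 0
SWAP    -> 0 0
PUSH 1  -> 0 0 1
LT      -> 0 1
SWAP    -> 1 0
OVER    -> 1 0 1
OVER    -> 1 0 1 0
LOAD 0  -> 1 0 1 0 -2
SWAP    -> 1 0 1 -2 0
ADD     -> 1 0 1 -2
ADD     -> 1 0 -1
LT      -> 1 0
EQ      -> 0
PUSH 5  -> 0 5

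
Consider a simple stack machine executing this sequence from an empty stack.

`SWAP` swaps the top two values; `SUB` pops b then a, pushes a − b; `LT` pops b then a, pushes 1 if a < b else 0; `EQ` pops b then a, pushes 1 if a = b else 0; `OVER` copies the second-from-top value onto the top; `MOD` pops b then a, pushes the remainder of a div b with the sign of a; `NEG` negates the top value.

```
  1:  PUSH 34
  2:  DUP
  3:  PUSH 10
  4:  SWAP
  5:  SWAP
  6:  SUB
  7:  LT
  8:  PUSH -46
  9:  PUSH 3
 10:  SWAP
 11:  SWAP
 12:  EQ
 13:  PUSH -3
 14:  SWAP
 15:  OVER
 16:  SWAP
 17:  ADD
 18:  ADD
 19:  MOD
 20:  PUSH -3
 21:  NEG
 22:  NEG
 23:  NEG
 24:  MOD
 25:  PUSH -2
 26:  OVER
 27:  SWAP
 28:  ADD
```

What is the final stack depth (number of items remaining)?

PUSH 34   34
DUP       34 34
PUSH 10   34 34 10
SWAP      34 10 34
SWAP      34 34 10
SUB       34 24
LT        0
PUSH -46  0 -46
PUSH 3    0 -46 3
SWAP      0 3 -46
SWAP      0 -46 3
EQ        0 0
PUSH -3   0 0 -3
SWAP      0 -3 0
OVER      0 -3 0 -3
SWAP      0 -3 -3 0
ADD       0 -3 -3
ADD       0 -6
MOD       0
PUSH -3   0 -3
NEG       0 3
NEG       0 -3
NEG       0 3
MOD       0
PUSH -2   0 -2
OVER      0 -2 0
SWAP      0 0 -2
ADD       0 -2

2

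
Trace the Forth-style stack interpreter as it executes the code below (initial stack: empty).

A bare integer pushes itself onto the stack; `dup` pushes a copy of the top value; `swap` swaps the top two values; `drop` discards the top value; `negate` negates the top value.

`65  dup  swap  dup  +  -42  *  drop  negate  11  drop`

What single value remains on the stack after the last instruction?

65     → [65]
dup    → [65, 65]
swap   → [65, 65]
dup    → [65, 65, 65]
+      → [65, 130]
-42    → [65, 130, -42]
*      → [65, -5460]
drop   → [65]
negate → [-65]
11     → [-65, 11]
drop   → [-65]

-65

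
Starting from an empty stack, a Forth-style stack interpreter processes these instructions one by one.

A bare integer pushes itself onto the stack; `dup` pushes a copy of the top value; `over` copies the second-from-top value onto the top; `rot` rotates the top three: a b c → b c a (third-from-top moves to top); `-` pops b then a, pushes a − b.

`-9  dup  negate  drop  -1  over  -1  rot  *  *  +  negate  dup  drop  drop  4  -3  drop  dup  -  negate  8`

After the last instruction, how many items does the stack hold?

2

-9     → -9
dup    → -9 -9
negate → -9 9
drop   → -9
-1     → -9 -1
over   → -9 -1 -9
-1     → -9 -1 -9 -1
rot    → -9 -9 -1 -1
*      → -9 -9 1
*      → -9 -9
+      → -18
negate → 18
dup    → 18 18
drop   → 18
drop   → (empty)
4      → 4
-3     → 4 -3
drop   → 4
dup    → 4 4
-      → 0
negate → 0
8      → 0 8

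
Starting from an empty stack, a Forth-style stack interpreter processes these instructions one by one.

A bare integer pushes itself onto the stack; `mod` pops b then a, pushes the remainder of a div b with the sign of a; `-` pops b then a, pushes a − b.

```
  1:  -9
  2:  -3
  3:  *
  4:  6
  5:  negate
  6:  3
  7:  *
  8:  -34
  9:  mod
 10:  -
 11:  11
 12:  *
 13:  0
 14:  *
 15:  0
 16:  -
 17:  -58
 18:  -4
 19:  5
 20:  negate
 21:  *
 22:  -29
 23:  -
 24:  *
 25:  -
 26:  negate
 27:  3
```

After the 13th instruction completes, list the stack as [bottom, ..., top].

-9     -> [-9]
-3     -> [-9, -3]
*      -> [27]
6      -> [27, 6]
negate -> [27, -6]
3      -> [27, -6, 3]
*      -> [27, -18]
-34    -> [27, -18, -34]
mod    -> [27, -18]
-      -> [45]
11     -> [45, 11]
*      -> [495]
0      -> [495, 0]

[495, 0]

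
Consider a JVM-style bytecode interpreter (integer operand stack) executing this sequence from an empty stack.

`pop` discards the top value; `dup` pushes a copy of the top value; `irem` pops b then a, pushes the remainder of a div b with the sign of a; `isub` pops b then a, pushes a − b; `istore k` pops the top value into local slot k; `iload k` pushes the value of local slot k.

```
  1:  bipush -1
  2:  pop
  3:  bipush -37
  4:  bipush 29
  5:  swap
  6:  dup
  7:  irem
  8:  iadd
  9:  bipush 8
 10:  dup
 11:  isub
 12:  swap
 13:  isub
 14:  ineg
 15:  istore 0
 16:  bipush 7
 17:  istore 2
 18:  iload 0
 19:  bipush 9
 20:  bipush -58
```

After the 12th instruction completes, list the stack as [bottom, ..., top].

[0, 29]

bipush -1  -> -1
pop        -> (empty)
bipush -37 -> -37
bipush 29  -> -37 29
swap       -> 29 -37
dup        -> 29 -37 -37
irem       -> 29 0
iadd       -> 29
bipush 8   -> 29 8
dup        -> 29 8 8
isub       -> 29 0
swap       -> 0 29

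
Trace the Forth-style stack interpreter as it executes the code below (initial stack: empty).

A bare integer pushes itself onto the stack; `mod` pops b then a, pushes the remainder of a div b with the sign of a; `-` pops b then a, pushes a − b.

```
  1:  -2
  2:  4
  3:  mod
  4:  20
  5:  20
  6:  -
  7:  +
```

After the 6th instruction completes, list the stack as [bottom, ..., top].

[-2, 0]

-2  : [-2]
4   : [-2, 4]
mod : [-2]
20  : [-2, 20]
20  : [-2, 20, 20]
-   : [-2, 0]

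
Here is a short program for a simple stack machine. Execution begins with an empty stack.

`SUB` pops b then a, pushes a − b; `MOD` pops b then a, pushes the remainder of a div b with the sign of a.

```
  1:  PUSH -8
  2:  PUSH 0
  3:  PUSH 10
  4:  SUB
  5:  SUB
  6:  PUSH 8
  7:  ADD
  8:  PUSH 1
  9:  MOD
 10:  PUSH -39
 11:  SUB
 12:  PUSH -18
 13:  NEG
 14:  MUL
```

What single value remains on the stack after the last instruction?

PUSH -8  → [-8]
PUSH 0   → [-8, 0]
PUSH 10  → [-8, 0, 10]
SUB      → [-8, -10]
SUB      → [2]
PUSH 8   → [2, 8]
ADD      → [10]
PUSH 1   → [10, 1]
MOD      → [0]
PUSH -39 → [0, -39]
SUB      → [39]
PUSH -18 → [39, -18]
NEG      → [39, 18]
MUL      → [702]

702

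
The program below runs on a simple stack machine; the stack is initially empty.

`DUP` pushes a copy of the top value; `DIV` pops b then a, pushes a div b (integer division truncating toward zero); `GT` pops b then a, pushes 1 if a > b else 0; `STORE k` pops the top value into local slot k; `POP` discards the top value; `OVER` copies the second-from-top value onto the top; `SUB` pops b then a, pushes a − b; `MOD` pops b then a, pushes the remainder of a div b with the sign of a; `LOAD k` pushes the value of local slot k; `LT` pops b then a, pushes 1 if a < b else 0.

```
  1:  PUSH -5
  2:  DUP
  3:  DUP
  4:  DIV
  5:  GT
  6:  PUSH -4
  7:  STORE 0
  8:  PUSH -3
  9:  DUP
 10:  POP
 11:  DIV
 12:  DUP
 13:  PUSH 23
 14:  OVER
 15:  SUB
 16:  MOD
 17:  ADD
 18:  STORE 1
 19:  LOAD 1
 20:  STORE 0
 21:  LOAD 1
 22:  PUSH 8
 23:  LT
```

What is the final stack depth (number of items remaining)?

PUSH -5  [-5]
DUP      [-5, -5]
DUP      [-5, -5, -5]
DIV      [-5, 1]
GT       [0]
PUSH -4  [0, -4]
STORE 0  [0]
PUSH -3  [0, -3]
DUP      [0, -3, -3]
POP      [0, -3]
DIV      [0]
DUP      [0, 0]
PUSH 23  [0, 0, 23]
OVER     [0, 0, 23, 0]
SUB      [0, 0, 23]
MOD      [0, 0]
ADD      [0]
STORE 1  []
LOAD 1   [0]
STORE 0  []
LOAD 1   [0]
PUSH 8   [0, 8]
LT       [1]

1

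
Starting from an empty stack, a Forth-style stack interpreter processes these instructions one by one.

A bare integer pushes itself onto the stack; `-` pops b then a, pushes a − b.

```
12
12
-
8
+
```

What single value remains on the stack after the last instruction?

12 → 12
12 → 12 12
-  → 0
8  → 0 8
+  → 8

8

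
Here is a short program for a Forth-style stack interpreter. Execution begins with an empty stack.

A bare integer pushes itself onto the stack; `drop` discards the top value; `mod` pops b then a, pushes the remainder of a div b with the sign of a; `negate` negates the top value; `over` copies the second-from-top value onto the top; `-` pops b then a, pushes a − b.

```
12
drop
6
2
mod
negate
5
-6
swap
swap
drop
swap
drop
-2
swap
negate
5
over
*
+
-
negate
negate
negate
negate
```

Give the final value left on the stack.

12     -> 12
drop   -> (empty)
6      -> 6
2      -> 6 2
mod    -> 0
negate -> 0
5      -> 0 5
-6     -> 0 5 -6
swap   -> 0 -6 5
swap   -> 0 5 -6
drop   -> 0 5
swap   -> 5 0
drop   -> 5
-2     -> 5 -2
swap   -> -2 5
negate -> -2 -5
5      -> -2 -5 5
over   -> -2 -5 5 -5
*      -> -2 -5 -25
+      -> -2 -30
-      -> 28
negate -> -28
negate -> 28
negate -> -28
negate -> 28

28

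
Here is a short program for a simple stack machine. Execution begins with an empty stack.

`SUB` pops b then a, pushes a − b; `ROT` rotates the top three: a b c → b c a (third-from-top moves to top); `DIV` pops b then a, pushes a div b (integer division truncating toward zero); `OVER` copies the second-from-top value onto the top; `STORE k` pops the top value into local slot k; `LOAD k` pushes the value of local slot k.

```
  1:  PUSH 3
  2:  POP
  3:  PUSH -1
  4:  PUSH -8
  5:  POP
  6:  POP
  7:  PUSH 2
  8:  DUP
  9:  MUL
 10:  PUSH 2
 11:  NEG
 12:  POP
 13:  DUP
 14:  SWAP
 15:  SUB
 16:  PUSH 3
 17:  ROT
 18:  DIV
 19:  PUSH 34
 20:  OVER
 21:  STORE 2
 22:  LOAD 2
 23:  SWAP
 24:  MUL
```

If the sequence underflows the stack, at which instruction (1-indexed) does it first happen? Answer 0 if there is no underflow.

PUSH 3  : [3]
POP     : []
PUSH -1 : [-1]
PUSH -8 : [-1, -8]
POP     : [-1]
POP     : []
PUSH 2  : [2]
DUP     : [2, 2]
MUL     : [4]
PUSH 2  : [4, 2]
NEG     : [4, -2]
POP     : [4]
DUP     : [4, 4]
SWAP    : [4, 4]
SUB     : [0]
PUSH 3  : [0, 3]
ROT  — needs 3 operands, stack has 2 → underflow

17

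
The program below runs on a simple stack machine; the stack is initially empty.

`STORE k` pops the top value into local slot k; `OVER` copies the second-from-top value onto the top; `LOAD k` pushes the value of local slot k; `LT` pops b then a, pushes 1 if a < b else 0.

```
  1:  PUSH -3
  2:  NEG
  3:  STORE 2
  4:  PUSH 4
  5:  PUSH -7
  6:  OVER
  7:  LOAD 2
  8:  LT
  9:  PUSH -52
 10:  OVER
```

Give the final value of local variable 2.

3

PUSH -3  : [-3]
NEG      : [3]
STORE 2  : []
PUSH 4   : [4]
PUSH -7  : [4, -7]
OVER     : [4, -7, 4]
LOAD 2   : [4, -7, 4, 3]
LT       : [4, -7, 0]
PUSH -52 : [4, -7, 0, -52]
OVER     : [4, -7, 0, -52, 0]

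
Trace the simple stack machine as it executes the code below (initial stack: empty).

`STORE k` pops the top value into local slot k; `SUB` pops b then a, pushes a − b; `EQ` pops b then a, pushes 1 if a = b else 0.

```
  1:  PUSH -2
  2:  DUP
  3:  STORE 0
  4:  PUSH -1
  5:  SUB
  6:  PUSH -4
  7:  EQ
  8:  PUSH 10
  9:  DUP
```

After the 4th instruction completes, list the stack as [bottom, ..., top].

PUSH -2 : [-2]
DUP     : [-2, -2]
STORE 0 : [-2]
PUSH -1 : [-2, -1]

[-2, -1]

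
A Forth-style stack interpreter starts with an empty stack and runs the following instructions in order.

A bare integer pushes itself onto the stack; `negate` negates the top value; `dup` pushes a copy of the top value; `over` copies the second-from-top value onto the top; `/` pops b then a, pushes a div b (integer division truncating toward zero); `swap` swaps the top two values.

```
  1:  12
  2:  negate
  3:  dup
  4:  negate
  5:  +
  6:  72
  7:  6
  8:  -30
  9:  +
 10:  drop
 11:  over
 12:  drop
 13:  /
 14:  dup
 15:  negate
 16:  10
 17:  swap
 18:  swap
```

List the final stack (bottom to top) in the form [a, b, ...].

12     → [12]
negate → [-12]
dup    → [-12, -12]
negate → [-12, 12]
+      → [0]
72     → [0, 72]
6      → [0, 72, 6]
-30    → [0, 72, 6, -30]
+      → [0, 72, -24]
drop   → [0, 72]
over   → [0, 72, 0]
drop   → [0, 72]
/      → [0]
dup    → [0, 0]
negate → [0, 0]
10     → [0, 0, 10]
swap   → [0, 10, 0]
swap   → [0, 0, 10]

[0, 0, 10]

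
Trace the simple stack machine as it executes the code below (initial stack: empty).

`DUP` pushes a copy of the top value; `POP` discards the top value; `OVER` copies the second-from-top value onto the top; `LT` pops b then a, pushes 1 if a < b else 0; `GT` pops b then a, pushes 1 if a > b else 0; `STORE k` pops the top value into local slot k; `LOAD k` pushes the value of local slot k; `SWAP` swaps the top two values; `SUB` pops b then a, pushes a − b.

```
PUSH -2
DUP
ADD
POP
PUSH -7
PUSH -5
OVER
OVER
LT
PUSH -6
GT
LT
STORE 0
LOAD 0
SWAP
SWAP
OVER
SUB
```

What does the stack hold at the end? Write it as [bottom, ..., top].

PUSH -2 : [-2]
DUP     : [-2, -2]
ADD     : [-4]
POP     : []
PUSH -7 : [-7]
PUSH -5 : [-7, -5]
OVER    : [-7, -5, -7]
OVER    : [-7, -5, -7, -5]
LT      : [-7, -5, 1]
PUSH -6 : [-7, -5, 1, -6]
GT      : [-7, -5, 1]
LT      : [-7, 1]
STORE 0 : [-7]
LOAD 0  : [-7, 1]
SWAP    : [1, -7]
SWAP    : [-7, 1]
OVER    : [-7, 1, -7]
SUB     : [-7, 8]

[-7, 8]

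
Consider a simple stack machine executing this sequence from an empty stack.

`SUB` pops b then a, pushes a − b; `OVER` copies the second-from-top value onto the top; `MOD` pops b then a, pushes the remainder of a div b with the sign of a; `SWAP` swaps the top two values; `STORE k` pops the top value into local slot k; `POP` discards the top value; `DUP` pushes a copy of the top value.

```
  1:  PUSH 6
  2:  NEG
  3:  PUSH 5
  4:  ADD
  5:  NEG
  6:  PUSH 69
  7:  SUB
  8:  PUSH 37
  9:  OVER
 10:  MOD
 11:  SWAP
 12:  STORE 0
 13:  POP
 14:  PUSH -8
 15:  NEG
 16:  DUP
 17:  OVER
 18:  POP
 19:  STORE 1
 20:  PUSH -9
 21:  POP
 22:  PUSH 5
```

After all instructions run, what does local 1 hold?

8

PUSH 6   [6]
NEG      [-6]
PUSH 5   [-6, 5]
ADD      [-1]
NEG      [1]
PUSH 69  [1, 69]
SUB      [-68]
PUSH 37  [-68, 37]
OVER     [-68, 37, -68]
MOD      [-68, 37]
SWAP     [37, -68]
STORE 0  [37]
POP      []
PUSH -8  [-8]
NEG      [8]
DUP      [8, 8]
OVER     [8, 8, 8]
POP      [8, 8]
STORE 1  [8]
PUSH -9  [8, -9]
POP      [8]
PUSH 5   [8, 5]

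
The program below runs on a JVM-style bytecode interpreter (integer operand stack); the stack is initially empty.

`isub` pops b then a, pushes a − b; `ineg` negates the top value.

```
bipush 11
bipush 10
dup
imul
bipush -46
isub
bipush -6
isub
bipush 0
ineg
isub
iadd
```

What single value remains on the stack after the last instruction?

163

bipush 11   11
bipush 10   11 10
dup         11 10 10
imul        11 100
bipush -46  11 100 -46
isub        11 146
bipush -6   11 146 -6
isub        11 152
bipush 0    11 152 0
ineg        11 152 0
isub        11 152
iadd        163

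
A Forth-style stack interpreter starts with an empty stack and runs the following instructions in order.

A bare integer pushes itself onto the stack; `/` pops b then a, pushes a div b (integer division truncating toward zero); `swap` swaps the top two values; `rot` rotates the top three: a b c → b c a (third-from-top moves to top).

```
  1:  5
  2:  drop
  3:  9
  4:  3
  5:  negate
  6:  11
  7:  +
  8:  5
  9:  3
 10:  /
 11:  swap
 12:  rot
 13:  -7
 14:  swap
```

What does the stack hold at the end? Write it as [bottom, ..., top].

5      -> 5
drop   -> (empty)
9      -> 9
3      -> 9 3
negate -> 9 -3
11     -> 9 -3 11
+      -> 9 8
5      -> 9 8 5
3      -> 9 8 5 3
/      -> 9 8 1
swap   -> 9 1 8
rot    -> 1 8 9
-7     -> 1 8 9 -7
swap   -> 1 8 -7 9

[1, 8, -7, 9]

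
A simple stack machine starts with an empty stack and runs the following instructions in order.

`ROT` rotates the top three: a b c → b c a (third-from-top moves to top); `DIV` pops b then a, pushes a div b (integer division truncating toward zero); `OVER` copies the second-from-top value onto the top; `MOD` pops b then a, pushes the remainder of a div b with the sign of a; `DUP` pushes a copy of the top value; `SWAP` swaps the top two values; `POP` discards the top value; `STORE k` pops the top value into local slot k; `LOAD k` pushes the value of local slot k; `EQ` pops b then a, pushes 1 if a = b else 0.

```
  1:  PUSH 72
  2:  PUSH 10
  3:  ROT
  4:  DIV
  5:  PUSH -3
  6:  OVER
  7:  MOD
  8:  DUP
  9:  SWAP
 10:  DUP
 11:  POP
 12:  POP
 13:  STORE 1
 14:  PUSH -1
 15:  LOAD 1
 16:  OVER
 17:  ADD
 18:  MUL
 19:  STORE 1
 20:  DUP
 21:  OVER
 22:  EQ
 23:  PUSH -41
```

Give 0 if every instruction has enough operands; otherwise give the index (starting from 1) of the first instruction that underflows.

PUSH 72 : [72]
PUSH 10 : [72, 10]
ROT  — needs 3 operands, stack has 2 → underflow

3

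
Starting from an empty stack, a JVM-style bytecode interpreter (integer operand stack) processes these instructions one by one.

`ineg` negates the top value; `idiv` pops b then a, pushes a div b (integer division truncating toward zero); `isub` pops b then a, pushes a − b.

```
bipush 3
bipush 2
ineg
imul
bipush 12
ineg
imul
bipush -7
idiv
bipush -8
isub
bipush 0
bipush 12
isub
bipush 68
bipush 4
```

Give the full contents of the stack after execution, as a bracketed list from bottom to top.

[-2, -12, 68, 4]

bipush 3  → 3
bipush 2  → 3 2
ineg      → 3 -2
imul      → -6
bipush 12 → -6 12
ineg      → -6 -12
imul      → 72
bipush -7 → 72 -7
idiv      → -10
bipush -8 → -10 -8
isub      → -2
bipush 0  → -2 0
bipush 12 → -2 0 12
isub      → -2 -12
bipush 68 → -2 -12 68
bipush 4  → -2 -12 68 4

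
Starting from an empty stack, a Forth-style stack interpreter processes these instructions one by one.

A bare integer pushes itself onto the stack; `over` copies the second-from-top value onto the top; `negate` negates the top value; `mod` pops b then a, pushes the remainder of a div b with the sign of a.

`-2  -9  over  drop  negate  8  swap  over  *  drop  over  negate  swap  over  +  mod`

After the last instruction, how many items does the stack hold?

-2     -> -2
-9     -> -2 -9
over   -> -2 -9 -2
drop   -> -2 -9
negate -> -2 9
8      -> -2 9 8
swap   -> -2 8 9
over   -> -2 8 9 8
*      -> -2 8 72
drop   -> -2 8
over   -> -2 8 -2
negate -> -2 8 2
swap   -> -2 2 8
over   -> -2 2 8 2
+      -> -2 2 10
mod    -> -2 2

2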